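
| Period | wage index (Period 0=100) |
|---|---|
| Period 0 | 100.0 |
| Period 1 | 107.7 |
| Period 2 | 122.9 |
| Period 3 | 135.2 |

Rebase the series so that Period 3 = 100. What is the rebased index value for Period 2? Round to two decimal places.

90.90

Rebased(Period 2) = 122.9 / 135.2 × 100 = 90.9024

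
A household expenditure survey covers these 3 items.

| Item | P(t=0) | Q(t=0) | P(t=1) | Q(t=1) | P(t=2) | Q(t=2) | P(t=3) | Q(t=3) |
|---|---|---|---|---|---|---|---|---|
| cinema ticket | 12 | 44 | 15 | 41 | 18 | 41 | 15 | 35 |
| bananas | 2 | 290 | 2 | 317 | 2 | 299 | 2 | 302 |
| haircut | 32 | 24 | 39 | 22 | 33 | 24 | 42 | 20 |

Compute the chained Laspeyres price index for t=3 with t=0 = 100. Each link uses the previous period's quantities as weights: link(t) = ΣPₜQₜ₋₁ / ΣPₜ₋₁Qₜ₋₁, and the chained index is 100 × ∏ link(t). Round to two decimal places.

Link t=0→t=1:
ΣP(t=1)Q(t=0) = 15×44 + 2×290 + 39×24 = 660 + 580 + 936 = 2176
ΣP(t=0)Q(t=0) = 12×44 + 2×290 + 32×24 = 528 + 580 + 768 = 1876
link = 2176/1876 = 1.159915
Link t=1→t=2:
ΣP(t=2)Q(t=1) = 18×41 + 2×317 + 33×22 = 738 + 634 + 726 = 2098
ΣP(t=1)Q(t=1) = 15×41 + 2×317 + 39×22 = 615 + 634 + 858 = 2107
link = 2098/2107 = 0.995729
Link t=2→t=3:
ΣP(t=3)Q(t=2) = 15×41 + 2×299 + 42×24 = 615 + 598 + 1008 = 2221
ΣP(t=2)Q(t=2) = 18×41 + 2×299 + 33×24 = 738 + 598 + 792 = 2128
link = 2221/2128 = 1.043703
Chained index = 100 × 1.159915 × 0.995729 × 1.043703 = 120.5435

120.54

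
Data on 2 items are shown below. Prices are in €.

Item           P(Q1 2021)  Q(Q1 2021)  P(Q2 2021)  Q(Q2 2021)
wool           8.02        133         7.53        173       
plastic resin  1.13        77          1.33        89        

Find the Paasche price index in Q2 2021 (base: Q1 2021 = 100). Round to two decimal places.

Paasche price index uses current-period quantities as weights.
ΣP(Q2 2021)·Q(Q2 2021) = 7.53×173 + 1.33×89 = 1302.69 + 118.37 = 1421.06
ΣP(Q1 2021)·Q(Q2 2021) = 8.02×173 + 1.13×89 = 1387.46 + 100.57 = 1488.03
Index = 1421.06 / 1488.03 × 100 = 95.4994

95.50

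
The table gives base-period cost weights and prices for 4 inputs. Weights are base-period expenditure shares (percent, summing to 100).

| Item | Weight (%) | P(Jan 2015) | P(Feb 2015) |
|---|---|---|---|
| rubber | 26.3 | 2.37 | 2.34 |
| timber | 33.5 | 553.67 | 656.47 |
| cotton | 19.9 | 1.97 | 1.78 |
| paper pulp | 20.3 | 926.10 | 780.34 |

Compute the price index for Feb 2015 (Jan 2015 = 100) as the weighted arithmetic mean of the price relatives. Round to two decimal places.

rubber: 26.3 × (2.34/2.37) = 26.3 × 0.987342 = 25.9671
timber: 33.5 × (656.47/553.67) = 33.5 × 1.185670 = 39.7200
cotton: 19.9 × (1.78/1.97) = 19.9 × 0.903553 = 17.9807
paper pulp: 20.3 × (780.34/926.10) = 20.3 × 0.842609 = 17.1050
Index = Σ wᵢ·(p₁ᵢ/p₀ᵢ) = 25.9671 + 39.7200 + 17.9807 + 17.1050 = 100.7727

100.77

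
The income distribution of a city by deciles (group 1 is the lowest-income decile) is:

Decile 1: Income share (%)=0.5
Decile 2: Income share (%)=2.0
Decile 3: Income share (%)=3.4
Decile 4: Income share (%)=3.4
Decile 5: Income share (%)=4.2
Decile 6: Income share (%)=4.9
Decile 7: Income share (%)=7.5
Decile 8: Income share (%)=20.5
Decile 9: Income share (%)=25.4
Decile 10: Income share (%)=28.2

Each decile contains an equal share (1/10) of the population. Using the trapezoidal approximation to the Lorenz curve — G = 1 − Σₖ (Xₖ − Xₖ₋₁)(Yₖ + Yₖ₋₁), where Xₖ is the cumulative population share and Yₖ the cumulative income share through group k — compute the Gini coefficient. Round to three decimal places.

0.512

Cumulative income shares Yₖ: 0.0050, 0.0250, 0.0590, 0.0930, 0.1350, 0.1840, 0.2590, 0.4640, 0.7180, 1.0000
Σ (Xₖ−Xₖ₋₁)(Yₖ+Yₖ₋₁) = (1/10)(0.0050+0.0000) + (1/10)(0.0250+0.0050) + (1/10)(0.0590+0.0250) + (1/10)(0.0930+0.0590) + (1/10)(0.1350+0.0930) + (1/10)(0.1840+0.1350) + (1/10)(0.2590+0.1840) + (1/10)(0.4640+0.2590) + (1/10)(0.7180+0.4640) + (1/10)(1.0000+0.7180)
  = 0.0005 + 0.0030 + 0.0084 + 0.0152 + 0.0228 + 0.0319 + 0.0443 + 0.0723 + 0.1182 + 0.1718 = 0.4884
G = 1 − 0.4884 = 0.5116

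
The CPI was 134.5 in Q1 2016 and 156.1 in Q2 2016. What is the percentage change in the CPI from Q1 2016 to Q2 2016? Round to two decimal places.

Change = (156.1 − 134.5) / 134.5 × 100
       = 21.6 / 134.5 × 100 = 16.0595%

16.06%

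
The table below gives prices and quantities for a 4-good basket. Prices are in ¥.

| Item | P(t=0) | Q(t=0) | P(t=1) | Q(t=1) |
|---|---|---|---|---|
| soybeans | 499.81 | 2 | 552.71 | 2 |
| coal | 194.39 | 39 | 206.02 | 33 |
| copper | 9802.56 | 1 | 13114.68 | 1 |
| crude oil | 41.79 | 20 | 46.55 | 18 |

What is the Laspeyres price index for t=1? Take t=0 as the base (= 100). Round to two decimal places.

Laspeyres price index uses base-period quantities as weights.
ΣP(t=1)·Q(t=0) = 552.71×2 + 206.02×39 + 13114.68×1 + 46.55×20 = 1105.42 + 8034.78 + 13114.68 + 931 = 23185.88
ΣP(t=0)·Q(t=0) = 499.81×2 + 194.39×39 + 9802.56×1 + 41.79×20 = 999.62 + 7581.21 + 9802.56 + 835.8 = 19219.19
Index = 23185.88 / 19219.19 × 100 = 120.6392

120.64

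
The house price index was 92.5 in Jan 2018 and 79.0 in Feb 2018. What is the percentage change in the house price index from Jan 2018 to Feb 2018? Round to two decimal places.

Change = (79.0 − 92.5) / 92.5 × 100
       = -13.5 / 92.5 × 100 = -14.5946%

-14.59%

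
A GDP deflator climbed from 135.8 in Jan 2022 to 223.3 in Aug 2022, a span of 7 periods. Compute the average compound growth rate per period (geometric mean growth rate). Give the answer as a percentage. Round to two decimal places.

7.36%

Growth factor = (223.3/135.8)^(1/7) = (1.644330)^(1/7) = 1.073632
Growth rate = 1.073632 − 1 = 0.073632 = 7.3632%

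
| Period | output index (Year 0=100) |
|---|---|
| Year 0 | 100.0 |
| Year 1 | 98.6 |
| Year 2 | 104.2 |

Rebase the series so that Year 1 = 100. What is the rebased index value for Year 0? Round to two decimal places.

101.42

Rebased(Year 0) = 100.0 / 98.6 × 100 = 101.4199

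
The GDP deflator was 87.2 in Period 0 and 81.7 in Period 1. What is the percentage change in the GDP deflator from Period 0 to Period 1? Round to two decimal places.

Change = (81.7 − 87.2) / 87.2 × 100
       = -5.5 / 87.2 × 100 = -6.3073%

-6.31%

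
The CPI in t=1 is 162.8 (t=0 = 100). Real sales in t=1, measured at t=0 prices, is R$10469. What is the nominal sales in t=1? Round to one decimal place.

17043.5

Nominal = Real × (Index/100) = 10469 × (162.8/100)
        = 10469 × 1.628 = 17043.5320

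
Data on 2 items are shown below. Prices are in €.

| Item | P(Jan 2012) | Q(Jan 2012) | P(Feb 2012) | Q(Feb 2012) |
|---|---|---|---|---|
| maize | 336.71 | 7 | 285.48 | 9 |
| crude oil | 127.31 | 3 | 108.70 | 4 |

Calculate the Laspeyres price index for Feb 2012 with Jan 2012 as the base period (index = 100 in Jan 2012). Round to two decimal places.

Laspeyres price index uses base-period quantities as weights.
ΣP(Feb 2012)·Q(Jan 2012) = 285.48×7 + 108.70×3 = 1998.36 + 326.1 = 2324.46
ΣP(Jan 2012)·Q(Jan 2012) = 336.71×7 + 127.31×3 = 2356.97 + 381.93 = 2738.9
Index = 2324.46 / 2738.9 × 100 = 84.8684

84.87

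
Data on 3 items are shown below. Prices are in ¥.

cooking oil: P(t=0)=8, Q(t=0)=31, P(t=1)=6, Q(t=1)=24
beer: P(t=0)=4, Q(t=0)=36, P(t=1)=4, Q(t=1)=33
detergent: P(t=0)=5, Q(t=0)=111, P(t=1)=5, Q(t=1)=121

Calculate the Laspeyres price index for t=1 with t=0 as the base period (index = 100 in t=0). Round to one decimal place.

93.5

Laspeyres price index uses base-period quantities as weights.
ΣP(t=1)·Q(t=0) = 6×31 + 4×36 + 5×111 = 186 + 144 + 555 = 885
ΣP(t=0)·Q(t=0) = 8×31 + 4×36 + 5×111 = 248 + 144 + 555 = 947
Index = 885 / 947 × 100 = 93.4530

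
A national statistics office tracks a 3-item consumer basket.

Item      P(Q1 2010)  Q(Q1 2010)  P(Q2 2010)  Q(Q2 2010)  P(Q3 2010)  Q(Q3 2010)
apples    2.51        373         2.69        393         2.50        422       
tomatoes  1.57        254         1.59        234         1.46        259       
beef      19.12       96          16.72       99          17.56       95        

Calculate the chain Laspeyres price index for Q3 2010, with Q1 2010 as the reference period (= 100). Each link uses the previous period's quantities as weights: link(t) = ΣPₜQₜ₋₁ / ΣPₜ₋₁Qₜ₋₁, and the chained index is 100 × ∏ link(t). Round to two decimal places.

94.34

Link Q1 2010→Q2 2010:
ΣP(Q2 2010)Q(Q1 2010) = 2.69×373 + 1.59×254 + 16.72×96 = 1003.37 + 403.86 + 1605.12 = 3012.35
ΣP(Q1 2010)Q(Q1 2010) = 2.51×373 + 1.57×254 + 19.12×96 = 936.23 + 398.78 + 1835.52 = 3170.53
link = 3012.35/3170.53 = 0.950109
Link Q2 2010→Q3 2010:
ΣP(Q3 2010)Q(Q2 2010) = 2.50×393 + 1.46×234 + 17.56×99 = 982.5 + 341.64 + 1738.44 = 3062.58
ΣP(Q2 2010)Q(Q2 2010) = 2.69×393 + 1.59×234 + 16.72×99 = 1057.17 + 372.06 + 1655.28 = 3084.51
link = 3062.58/3084.51 = 0.992890
Chained index = 100 × 0.950109 × 0.992890 = 94.3354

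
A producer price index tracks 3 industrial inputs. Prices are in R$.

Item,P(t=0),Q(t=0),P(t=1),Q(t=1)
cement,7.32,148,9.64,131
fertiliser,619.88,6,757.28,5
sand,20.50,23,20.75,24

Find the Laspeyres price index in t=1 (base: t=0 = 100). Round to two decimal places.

Laspeyres price index uses base-period quantities as weights.
ΣP(t=1)·Q(t=0) = 9.64×148 + 757.28×6 + 20.75×23 = 1426.72 + 4543.68 + 477.25 = 6447.65
ΣP(t=0)·Q(t=0) = 7.32×148 + 619.88×6 + 20.50×23 = 1083.36 + 3719.28 + 471.5 = 5274.14
Index = 6447.65 / 5274.14 × 100 = 122.2503

122.25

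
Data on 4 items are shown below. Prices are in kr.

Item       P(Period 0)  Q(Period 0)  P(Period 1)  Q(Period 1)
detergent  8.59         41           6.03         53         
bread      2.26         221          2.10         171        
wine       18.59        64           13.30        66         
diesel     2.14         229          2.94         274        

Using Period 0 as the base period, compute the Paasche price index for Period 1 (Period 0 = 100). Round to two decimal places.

88.97

Paasche price index uses current-period quantities as weights.
ΣP(Period 1)·Q(Period 1) = 6.03×53 + 2.10×171 + 13.30×66 + 2.94×274 = 319.59 + 359.1 + 877.8 + 805.56 = 2362.05
ΣP(Period 0)·Q(Period 1) = 8.59×53 + 2.26×171 + 18.59×66 + 2.14×274 = 455.27 + 386.46 + 1226.94 + 586.36 = 2655.03
Index = 2362.05 / 2655.03 × 100 = 88.9651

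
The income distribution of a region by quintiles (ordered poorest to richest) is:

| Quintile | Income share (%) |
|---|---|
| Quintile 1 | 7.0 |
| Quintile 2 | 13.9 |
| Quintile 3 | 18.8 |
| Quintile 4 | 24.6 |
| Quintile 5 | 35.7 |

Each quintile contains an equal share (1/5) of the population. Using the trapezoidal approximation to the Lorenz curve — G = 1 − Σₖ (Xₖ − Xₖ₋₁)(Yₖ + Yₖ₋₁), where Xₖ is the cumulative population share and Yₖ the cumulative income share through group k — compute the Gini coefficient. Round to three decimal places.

0.272

Cumulative income shares Yₖ: 0.0700, 0.2090, 0.3970, 0.6430, 1.0000
Σ (Xₖ−Xₖ₋₁)(Yₖ+Yₖ₋₁) = (1/5)(0.0700+0.0000) + (1/5)(0.2090+0.0700) + (1/5)(0.3970+0.2090) + (1/5)(0.6430+0.3970) + (1/5)(1.0000+0.6430)
  = 0.0140 + 0.0558 + 0.1212 + 0.2080 + 0.3286 = 0.7276
G = 1 − 0.7276 = 0.2724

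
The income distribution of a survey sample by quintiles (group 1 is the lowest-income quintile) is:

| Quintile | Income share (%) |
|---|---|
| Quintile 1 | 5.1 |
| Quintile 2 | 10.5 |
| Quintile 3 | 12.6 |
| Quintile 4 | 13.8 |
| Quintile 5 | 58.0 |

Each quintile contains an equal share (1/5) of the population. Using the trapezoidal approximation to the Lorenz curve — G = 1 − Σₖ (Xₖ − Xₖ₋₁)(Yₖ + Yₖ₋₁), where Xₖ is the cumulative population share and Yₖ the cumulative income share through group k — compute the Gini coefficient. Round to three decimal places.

Cumulative income shares Yₖ: 0.0510, 0.1560, 0.2820, 0.4200, 1.0000
Σ (Xₖ−Xₖ₋₁)(Yₖ+Yₖ₋₁) = (1/5)(0.0510+0.0000) + (1/5)(0.1560+0.0510) + (1/5)(0.2820+0.1560) + (1/5)(0.4200+0.2820) + (1/5)(1.0000+0.4200)
  = 0.0102 + 0.0414 + 0.0876 + 0.1404 + 0.2840 = 0.5636
G = 1 − 0.5636 = 0.4364

0.436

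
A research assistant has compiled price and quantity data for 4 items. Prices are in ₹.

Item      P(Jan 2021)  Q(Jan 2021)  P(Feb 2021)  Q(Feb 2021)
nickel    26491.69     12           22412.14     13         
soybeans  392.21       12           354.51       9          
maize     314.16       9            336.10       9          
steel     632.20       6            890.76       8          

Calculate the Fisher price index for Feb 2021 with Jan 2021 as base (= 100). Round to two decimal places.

Laspeyres component (base-period weights):
ΣP(Feb 2021)Q(Jan 2021) = 22412.14×12 + 354.51×12 + 336.10×9 + 890.76×6 = 268945.68 + 4254.12 + 3024.9 + 5344.56 = 281569.26
ΣP(Jan 2021)Q(Jan 2021) = 26491.69×12 + 392.21×12 + 314.16×9 + 632.20×6 = 317900.28 + 4706.52 + 2827.44 + 3793.2 = 329227.44
L = 281569.26 / 329227.44 × 100 = 85.5242
Paasche component (current-period weights):
ΣP(Feb 2021)Q(Feb 2021) = 22412.14×13 + 354.51×9 + 336.10×9 + 890.76×8 = 291357.82 + 3190.59 + 3024.9 + 7126.08 = 304699.39
ΣP(Jan 2021)Q(Feb 2021) = 26491.69×13 + 392.21×9 + 314.16×9 + 632.20×8 = 344391.97 + 3529.89 + 2827.44 + 5057.6 = 355806.9
P = 304699.39 / 355806.9 × 100 = 85.6362
Fisher = √(L × P) = √(85.5242 × 85.6362) = 85.5802

85.58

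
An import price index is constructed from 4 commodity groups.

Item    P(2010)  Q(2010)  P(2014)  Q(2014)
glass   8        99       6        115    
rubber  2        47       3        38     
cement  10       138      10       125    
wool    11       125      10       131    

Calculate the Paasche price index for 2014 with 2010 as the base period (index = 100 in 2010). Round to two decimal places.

91.24

Paasche price index uses current-period quantities as weights.
ΣP(2014)·Q(2014) = 6×115 + 3×38 + 10×125 + 10×131 = 690 + 114 + 1250 + 1310 = 3364
ΣP(2010)·Q(2014) = 8×115 + 2×38 + 10×125 + 11×131 = 920 + 76 + 1250 + 1441 = 3687
Index = 3364 / 3687 × 100 = 91.2395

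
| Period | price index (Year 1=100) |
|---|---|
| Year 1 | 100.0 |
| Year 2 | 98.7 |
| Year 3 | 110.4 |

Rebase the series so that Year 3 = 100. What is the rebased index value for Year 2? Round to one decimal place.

89.4

Rebased(Year 2) = 98.7 / 110.4 × 100 = 89.4022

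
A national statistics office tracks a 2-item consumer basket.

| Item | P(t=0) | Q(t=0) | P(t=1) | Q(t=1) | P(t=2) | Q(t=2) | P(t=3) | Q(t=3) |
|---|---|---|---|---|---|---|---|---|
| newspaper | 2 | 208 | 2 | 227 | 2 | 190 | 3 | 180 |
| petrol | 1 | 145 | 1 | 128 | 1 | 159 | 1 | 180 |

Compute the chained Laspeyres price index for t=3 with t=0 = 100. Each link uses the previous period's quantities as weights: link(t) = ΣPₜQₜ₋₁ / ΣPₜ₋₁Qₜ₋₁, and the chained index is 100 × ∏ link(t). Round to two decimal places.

135.25

Link t=0→t=1:
ΣP(t=1)Q(t=0) = 2×208 + 1×145 = 416 + 145 = 561
ΣP(t=0)Q(t=0) = 2×208 + 1×145 = 416 + 145 = 561
link = 561/561 = 1.000000
Link t=1→t=2:
ΣP(t=2)Q(t=1) = 2×227 + 1×128 = 454 + 128 = 582
ΣP(t=1)Q(t=1) = 2×227 + 1×128 = 454 + 128 = 582
link = 582/582 = 1.000000
Link t=2→t=3:
ΣP(t=3)Q(t=2) = 3×190 + 1×159 = 570 + 159 = 729
ΣP(t=2)Q(t=2) = 2×190 + 1×159 = 380 + 159 = 539
link = 729/539 = 1.352505
Chained index = 100 × 1.000000 × 1.000000 × 1.352505 = 135.2505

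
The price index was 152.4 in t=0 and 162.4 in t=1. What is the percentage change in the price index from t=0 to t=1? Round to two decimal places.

6.56%

Change = (162.4 − 152.4) / 152.4 × 100
       = 10.0 / 152.4 × 100 = 6.5617%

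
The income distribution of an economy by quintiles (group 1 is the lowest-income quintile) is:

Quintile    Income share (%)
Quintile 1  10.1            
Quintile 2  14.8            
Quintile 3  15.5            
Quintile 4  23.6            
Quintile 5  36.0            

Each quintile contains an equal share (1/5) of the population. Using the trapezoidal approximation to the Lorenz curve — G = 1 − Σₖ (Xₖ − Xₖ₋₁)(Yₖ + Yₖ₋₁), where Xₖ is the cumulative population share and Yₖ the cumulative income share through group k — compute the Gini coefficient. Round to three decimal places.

0.242

Cumulative income shares Yₖ: 0.1010, 0.2490, 0.4040, 0.6400, 1.0000
Σ (Xₖ−Xₖ₋₁)(Yₖ+Yₖ₋₁) = (1/5)(0.1010+0.0000) + (1/5)(0.2490+0.1010) + (1/5)(0.4040+0.2490) + (1/5)(0.6400+0.4040) + (1/5)(1.0000+0.6400)
  = 0.0202 + 0.0700 + 0.1306 + 0.2088 + 0.3280 = 0.7576
G = 1 − 0.7576 = 0.2424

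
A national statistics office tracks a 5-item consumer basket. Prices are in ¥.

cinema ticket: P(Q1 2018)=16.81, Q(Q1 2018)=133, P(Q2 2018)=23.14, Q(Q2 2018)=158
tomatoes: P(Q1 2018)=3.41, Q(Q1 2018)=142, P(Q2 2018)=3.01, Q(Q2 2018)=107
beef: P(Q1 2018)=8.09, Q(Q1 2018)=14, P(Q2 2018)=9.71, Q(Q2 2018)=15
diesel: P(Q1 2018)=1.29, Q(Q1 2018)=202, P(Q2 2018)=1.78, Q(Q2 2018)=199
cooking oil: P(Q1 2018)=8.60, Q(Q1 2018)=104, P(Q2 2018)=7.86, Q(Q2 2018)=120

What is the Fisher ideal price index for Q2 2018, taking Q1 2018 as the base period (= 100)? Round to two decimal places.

121.58

Laspeyres component (base-period weights):
ΣP(Q2 2018)Q(Q1 2018) = 23.14×133 + 3.01×142 + 9.71×14 + 1.78×202 + 7.86×104 = 3077.62 + 427.42 + 135.94 + 359.56 + 817.44 = 4817.98
ΣP(Q1 2018)Q(Q1 2018) = 16.81×133 + 3.41×142 + 8.09×14 + 1.29×202 + 8.60×104 = 2235.73 + 484.22 + 113.26 + 260.58 + 894.4 = 3988.19
L = 4817.98 / 3988.19 × 100 = 120.8062
Paasche component (current-period weights):
ΣP(Q2 2018)Q(Q2 2018) = 23.14×158 + 3.01×107 + 9.71×15 + 1.78×199 + 7.86×120 = 3656.12 + 322.07 + 145.65 + 354.22 + 943.2 = 5421.26
ΣP(Q1 2018)Q(Q2 2018) = 16.81×158 + 3.41×107 + 8.09×15 + 1.29×199 + 8.60×120 = 2655.98 + 364.87 + 121.35 + 256.71 + 1032 = 4430.91
P = 5421.26 / 4430.91 × 100 = 122.3509
Fisher = √(L × P) = √(120.8062 × 122.3509) = 121.5761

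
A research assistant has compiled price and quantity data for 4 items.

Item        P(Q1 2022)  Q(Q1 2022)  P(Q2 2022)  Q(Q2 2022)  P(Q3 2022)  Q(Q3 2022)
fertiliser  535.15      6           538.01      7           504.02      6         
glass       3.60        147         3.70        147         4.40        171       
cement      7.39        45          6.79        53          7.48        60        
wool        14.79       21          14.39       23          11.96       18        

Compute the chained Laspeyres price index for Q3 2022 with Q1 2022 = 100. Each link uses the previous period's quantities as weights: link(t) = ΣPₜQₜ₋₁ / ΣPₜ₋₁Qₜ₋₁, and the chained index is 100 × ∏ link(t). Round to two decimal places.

96.84

Link Q1 2022→Q2 2022:
ΣP(Q2 2022)Q(Q1 2022) = 538.01×6 + 3.70×147 + 6.79×45 + 14.39×21 = 3228.06 + 543.9 + 305.55 + 302.19 = 4379.7
ΣP(Q1 2022)Q(Q1 2022) = 535.15×6 + 3.60×147 + 7.39×45 + 14.79×21 = 3210.9 + 529.2 + 332.55 + 310.59 = 4383.24
link = 4379.7/4383.24 = 0.999192
Link Q2 2022→Q3 2022:
ΣP(Q3 2022)Q(Q2 2022) = 504.02×7 + 4.40×147 + 7.48×53 + 11.96×23 = 3528.14 + 646.8 + 396.44 + 275.08 = 4846.46
ΣP(Q2 2022)Q(Q2 2022) = 538.01×7 + 3.70×147 + 6.79×53 + 14.39×23 = 3766.07 + 543.9 + 359.87 + 330.97 = 5000.81
link = 4846.46/5000.81 = 0.969135
Chained index = 100 × 0.999192 × 0.969135 = 96.8352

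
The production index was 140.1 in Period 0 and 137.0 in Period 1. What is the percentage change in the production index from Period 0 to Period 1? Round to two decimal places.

-2.21%

Change = (137.0 − 140.1) / 140.1 × 100
       = -3.1 / 140.1 × 100 = -2.2127%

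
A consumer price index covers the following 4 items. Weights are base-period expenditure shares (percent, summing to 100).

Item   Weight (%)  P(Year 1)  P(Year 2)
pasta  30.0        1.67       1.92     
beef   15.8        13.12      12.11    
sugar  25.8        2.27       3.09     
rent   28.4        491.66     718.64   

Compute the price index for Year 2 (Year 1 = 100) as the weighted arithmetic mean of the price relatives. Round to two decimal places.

pasta: 30.0 × (1.92/1.67) = 30.0 × 1.149701 = 34.4910
beef: 15.8 × (12.11/13.12) = 15.8 × 0.923018 = 14.5837
sugar: 25.8 × (3.09/2.27) = 25.8 × 1.361233 = 35.1198
rent: 28.4 × (718.64/491.66) = 28.4 × 1.461660 = 41.5112
Index = Σ wᵢ·(p₁ᵢ/p₀ᵢ) = 34.4910 + 14.5837 + 35.1198 + 41.5112 = 125.7057

125.71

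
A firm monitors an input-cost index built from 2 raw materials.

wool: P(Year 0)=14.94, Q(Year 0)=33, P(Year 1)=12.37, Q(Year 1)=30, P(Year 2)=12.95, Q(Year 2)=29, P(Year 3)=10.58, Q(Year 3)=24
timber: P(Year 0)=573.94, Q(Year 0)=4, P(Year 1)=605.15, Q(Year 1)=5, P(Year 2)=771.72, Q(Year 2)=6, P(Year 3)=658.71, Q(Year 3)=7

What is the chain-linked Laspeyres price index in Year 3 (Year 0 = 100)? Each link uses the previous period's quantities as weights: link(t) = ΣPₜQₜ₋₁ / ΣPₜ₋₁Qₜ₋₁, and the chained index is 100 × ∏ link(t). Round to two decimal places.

Link Year 0→Year 1:
ΣP(Year 1)Q(Year 0) = 12.37×33 + 605.15×4 = 408.21 + 2420.6 = 2828.81
ΣP(Year 0)Q(Year 0) = 14.94×33 + 573.94×4 = 493.02 + 2295.76 = 2788.78
link = 2828.81/2788.78 = 1.014354
Link Year 1→Year 2:
ΣP(Year 2)Q(Year 1) = 12.95×30 + 771.72×5 = 388.5 + 3858.6 = 4247.1
ΣP(Year 1)Q(Year 1) = 12.37×30 + 605.15×5 = 371.1 + 3025.75 = 3396.85
link = 4247.1/3396.85 = 1.250305
Link Year 2→Year 3:
ΣP(Year 3)Q(Year 2) = 10.58×29 + 658.71×6 = 306.82 + 3952.26 = 4259.08
ΣP(Year 2)Q(Year 2) = 12.95×29 + 771.72×6 = 375.55 + 4630.32 = 5005.87
link = 4259.08/5005.87 = 0.850817
Chained index = 100 × 1.014354 × 1.250305 × 0.850817 = 107.9051

107.91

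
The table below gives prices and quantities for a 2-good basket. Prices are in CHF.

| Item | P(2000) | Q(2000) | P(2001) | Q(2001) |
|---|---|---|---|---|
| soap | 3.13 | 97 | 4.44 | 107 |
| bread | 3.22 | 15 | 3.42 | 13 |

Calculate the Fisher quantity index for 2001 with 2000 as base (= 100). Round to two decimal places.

107.43

Laspeyres component (base-period weights):
ΣP(2000)Q(2001) = 3.13×107 + 3.22×13 = 334.91 + 41.86 = 376.77
ΣP(2000)Q(2000) = 3.13×97 + 3.22×15 = 303.61 + 48.3 = 351.91
L = 376.77 / 351.91 × 100 = 107.0643
Paasche component (current-period weights):
ΣP(2001)Q(2001) = 4.44×107 + 3.42×13 = 475.08 + 44.46 = 519.54
ΣP(2001)Q(2000) = 4.44×97 + 3.42×15 = 430.68 + 51.3 = 481.98
P = 519.54 / 481.98 × 100 = 107.7929
Fisher = √(L × P) = √(107.0643 × 107.7929) = 107.4280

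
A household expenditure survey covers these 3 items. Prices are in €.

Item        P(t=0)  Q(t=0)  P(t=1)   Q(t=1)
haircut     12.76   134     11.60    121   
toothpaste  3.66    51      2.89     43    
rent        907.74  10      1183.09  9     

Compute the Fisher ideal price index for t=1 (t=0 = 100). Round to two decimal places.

Laspeyres component (base-period weights):
ΣP(t=1)Q(t=0) = 11.60×134 + 2.89×51 + 1183.09×10 = 1554.4 + 147.39 + 11830.9 = 13532.69
ΣP(t=0)Q(t=0) = 12.76×134 + 3.66×51 + 907.74×10 = 1709.84 + 186.66 + 9077.4 = 10973.9
L = 13532.69 / 10973.9 × 100 = 123.3171
Paasche component (current-period weights):
ΣP(t=1)Q(t=1) = 11.60×121 + 2.89×43 + 1183.09×9 = 1403.6 + 124.27 + 10647.81 = 12175.68
ΣP(t=0)Q(t=1) = 12.76×121 + 3.66×43 + 907.74×9 = 1543.96 + 157.38 + 8169.66 = 9871
P = 12175.68 / 9871 × 100 = 123.3480
Fisher = √(L × P) = √(123.3171 × 123.3480) = 123.3325

123.33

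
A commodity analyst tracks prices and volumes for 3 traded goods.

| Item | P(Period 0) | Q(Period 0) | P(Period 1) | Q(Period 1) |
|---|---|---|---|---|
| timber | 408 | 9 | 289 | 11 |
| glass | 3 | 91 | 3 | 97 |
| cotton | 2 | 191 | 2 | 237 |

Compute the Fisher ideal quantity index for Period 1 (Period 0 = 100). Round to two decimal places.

Laspeyres component (base-period weights):
ΣP(Period 0)Q(Period 1) = 408×11 + 3×97 + 2×237 = 4488 + 291 + 474 = 5253
ΣP(Period 0)Q(Period 0) = 408×9 + 3×91 + 2×191 = 3672 + 273 + 382 = 4327
L = 5253 / 4327 × 100 = 121.4005
Paasche component (current-period weights):
ΣP(Period 1)Q(Period 1) = 289×11 + 3×97 + 2×237 = 3179 + 291 + 474 = 3944
ΣP(Period 1)Q(Period 0) = 289×9 + 3×91 + 2×191 = 2601 + 273 + 382 = 3256
P = 3944 / 3256 × 100 = 121.1302
Fisher = √(L × P) = √(121.4005 × 121.1302) = 121.2653

121.27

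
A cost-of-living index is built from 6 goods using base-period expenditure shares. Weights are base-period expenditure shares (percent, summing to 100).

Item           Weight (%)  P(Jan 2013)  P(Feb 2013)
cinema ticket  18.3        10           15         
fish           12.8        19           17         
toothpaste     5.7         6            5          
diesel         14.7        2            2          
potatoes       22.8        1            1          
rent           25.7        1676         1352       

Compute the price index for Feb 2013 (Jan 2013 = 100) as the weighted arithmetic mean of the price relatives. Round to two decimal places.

cinema ticket: 18.3 × (15/10) = 18.3 × 1.500000 = 27.4500
fish: 12.8 × (17/19) = 12.8 × 0.894737 = 11.4526
toothpaste: 5.7 × (5/6) = 5.7 × 0.833333 = 4.7500
diesel: 14.7 × (2/2) = 14.7 × 1.000000 = 14.7000
potatoes: 22.8 × (1/1) = 22.8 × 1.000000 = 22.8000
rent: 25.7 × (1352/1676) = 25.7 × 0.806683 = 20.7317
Index = Σ wᵢ·(p₁ᵢ/p₀ᵢ) = 27.4500 + 11.4526 + 4.7500 + 14.7000 + 22.8000 + 20.7317 = 101.8844

101.88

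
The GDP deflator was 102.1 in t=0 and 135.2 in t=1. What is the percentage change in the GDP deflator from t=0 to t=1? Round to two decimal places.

Change = (135.2 − 102.1) / 102.1 × 100
       = 33.1 / 102.1 × 100 = 32.4192%

32.42%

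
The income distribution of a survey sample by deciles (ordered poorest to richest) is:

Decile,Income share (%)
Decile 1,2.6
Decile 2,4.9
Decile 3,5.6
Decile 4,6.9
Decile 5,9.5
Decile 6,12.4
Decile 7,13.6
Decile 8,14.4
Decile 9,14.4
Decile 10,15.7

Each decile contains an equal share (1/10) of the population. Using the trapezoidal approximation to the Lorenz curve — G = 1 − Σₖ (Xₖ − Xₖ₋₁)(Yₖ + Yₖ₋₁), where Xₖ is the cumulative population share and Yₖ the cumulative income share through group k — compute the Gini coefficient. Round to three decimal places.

Cumulative income shares Yₖ: 0.0260, 0.0750, 0.1310, 0.2000, 0.2950, 0.4190, 0.5550, 0.6990, 0.8430, 1.0000
Σ (Xₖ−Xₖ₋₁)(Yₖ+Yₖ₋₁) = (1/10)(0.0260+0.0000) + (1/10)(0.0750+0.0260) + (1/10)(0.1310+0.0750) + (1/10)(0.2000+0.1310) + (1/10)(0.2950+0.2000) + (1/10)(0.4190+0.2950) + (1/10)(0.5550+0.4190) + (1/10)(0.6990+0.5550) + (1/10)(0.8430+0.6990) + (1/10)(1.0000+0.8430)
  = 0.0026 + 0.0101 + 0.0206 + 0.0331 + 0.0495 + 0.0714 + 0.0974 + 0.1254 + 0.1542 + 0.1843 = 0.7486
G = 1 − 0.7486 = 0.2514

0.251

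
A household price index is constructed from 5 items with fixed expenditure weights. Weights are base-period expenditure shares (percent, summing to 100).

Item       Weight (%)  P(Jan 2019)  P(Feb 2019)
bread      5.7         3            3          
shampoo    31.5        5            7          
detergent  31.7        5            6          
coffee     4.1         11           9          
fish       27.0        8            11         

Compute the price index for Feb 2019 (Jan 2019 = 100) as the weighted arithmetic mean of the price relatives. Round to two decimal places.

128.32

bread: 5.7 × (3/3) = 5.7 × 1.000000 = 5.7000
shampoo: 31.5 × (7/5) = 31.5 × 1.400000 = 44.1000
detergent: 31.7 × (6/5) = 31.7 × 1.200000 = 38.0400
coffee: 4.1 × (9/11) = 4.1 × 0.818182 = 3.3545
fish: 27.0 × (11/8) = 27.0 × 1.375000 = 37.1250
Index = Σ wᵢ·(p₁ᵢ/p₀ᵢ) = 5.7000 + 44.1000 + 38.0400 + 3.3545 + 37.1250 = 128.3195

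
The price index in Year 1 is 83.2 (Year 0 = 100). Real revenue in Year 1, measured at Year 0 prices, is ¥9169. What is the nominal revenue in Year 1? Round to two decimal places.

7628.61

Nominal = Real × (Index/100) = 9169 × (83.2/100)
        = 9169 × 0.832 = 7628.6080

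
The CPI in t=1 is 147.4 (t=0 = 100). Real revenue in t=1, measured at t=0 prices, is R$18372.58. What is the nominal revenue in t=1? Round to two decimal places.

27081.18

Nominal = Real × (Index/100) = 18372.58 × (147.4/100)
        = 18372.58 × 1.474 = 27081.1829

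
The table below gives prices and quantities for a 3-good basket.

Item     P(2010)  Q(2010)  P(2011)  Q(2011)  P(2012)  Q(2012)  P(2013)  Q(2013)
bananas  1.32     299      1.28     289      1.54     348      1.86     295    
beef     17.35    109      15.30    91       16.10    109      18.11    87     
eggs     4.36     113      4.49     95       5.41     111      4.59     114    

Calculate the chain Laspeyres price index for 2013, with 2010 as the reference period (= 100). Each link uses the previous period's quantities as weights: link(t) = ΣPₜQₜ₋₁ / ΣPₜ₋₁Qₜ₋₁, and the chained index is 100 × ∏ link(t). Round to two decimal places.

110.40

Link 2010→2011:
ΣP(2011)Q(2010) = 1.28×299 + 15.30×109 + 4.49×113 = 382.72 + 1667.7 + 507.37 = 2557.79
ΣP(2010)Q(2010) = 1.32×299 + 17.35×109 + 4.36×113 = 394.68 + 1891.15 + 492.68 = 2778.51
link = 2557.79/2778.51 = 0.920562
Link 2011→2012:
ΣP(2012)Q(2011) = 1.54×289 + 16.10×91 + 5.41×95 = 445.06 + 1465.1 + 513.95 = 2424.11
ΣP(2011)Q(2011) = 1.28×289 + 15.30×91 + 4.49×95 = 369.92 + 1392.3 + 426.55 = 2188.77
link = 2424.11/2188.77 = 1.107522
Link 2012→2013:
ΣP(2013)Q(2012) = 1.86×348 + 18.11×109 + 4.59×111 = 647.28 + 1973.99 + 509.49 = 3130.76
ΣP(2012)Q(2012) = 1.54×348 + 16.10×109 + 5.41×111 = 535.92 + 1754.9 + 600.51 = 2891.33
link = 3130.76/2891.33 = 1.082810
Chained index = 100 × 0.920562 × 1.107522 × 1.082810 = 110.3970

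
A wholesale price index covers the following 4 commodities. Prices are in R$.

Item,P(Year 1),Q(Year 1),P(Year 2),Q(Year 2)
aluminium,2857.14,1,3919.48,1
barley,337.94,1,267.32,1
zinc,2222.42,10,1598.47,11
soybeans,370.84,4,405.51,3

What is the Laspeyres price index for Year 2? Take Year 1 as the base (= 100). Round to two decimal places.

Laspeyres price index uses base-period quantities as weights.
ΣP(Year 2)·Q(Year 1) = 3919.48×1 + 267.32×1 + 1598.47×10 + 405.51×4 = 3919.48 + 267.32 + 15984.7 + 1622.04 = 21793.54
ΣP(Year 1)·Q(Year 1) = 2857.14×1 + 337.94×1 + 2222.42×10 + 370.84×4 = 2857.14 + 337.94 + 22224.2 + 1483.36 = 26902.64
Index = 21793.54 / 26902.64 × 100 = 81.0089

81.01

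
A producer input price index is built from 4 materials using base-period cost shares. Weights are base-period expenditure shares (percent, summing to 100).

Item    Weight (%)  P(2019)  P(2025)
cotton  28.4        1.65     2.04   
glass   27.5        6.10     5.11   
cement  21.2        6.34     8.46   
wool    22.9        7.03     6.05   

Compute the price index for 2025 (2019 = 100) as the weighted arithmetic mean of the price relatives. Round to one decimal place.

106.1

cotton: 28.4 × (2.04/1.65) = 28.4 × 1.236364 = 35.1127
glass: 27.5 × (5.11/6.10) = 27.5 × 0.837705 = 23.0369
cement: 21.2 × (8.46/6.34) = 21.2 × 1.334385 = 28.2890
wool: 22.9 × (6.05/7.03) = 22.9 × 0.860597 = 19.7077
Index = Σ wᵢ·(p₁ᵢ/p₀ᵢ) = 35.1127 + 23.0369 + 28.2890 + 19.7077 = 106.1463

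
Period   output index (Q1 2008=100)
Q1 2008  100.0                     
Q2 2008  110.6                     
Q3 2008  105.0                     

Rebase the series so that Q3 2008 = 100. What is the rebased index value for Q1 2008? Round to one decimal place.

Rebased(Q1 2008) = 100.0 / 105.0 × 100 = 95.2381

95.2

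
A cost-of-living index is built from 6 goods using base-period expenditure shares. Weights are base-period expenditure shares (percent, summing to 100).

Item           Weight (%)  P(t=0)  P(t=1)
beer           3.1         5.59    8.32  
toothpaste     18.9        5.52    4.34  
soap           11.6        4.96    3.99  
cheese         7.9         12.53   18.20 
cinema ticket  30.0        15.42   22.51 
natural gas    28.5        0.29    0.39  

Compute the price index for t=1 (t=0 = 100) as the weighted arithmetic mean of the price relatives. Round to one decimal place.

beer: 3.1 × (8.32/5.59) = 3.1 × 1.488372 = 4.6140
toothpaste: 18.9 × (4.34/5.52) = 18.9 × 0.786232 = 14.8598
soap: 11.6 × (3.99/4.96) = 11.6 × 0.804435 = 9.3315
cheese: 7.9 × (18.20/12.53) = 7.9 × 1.452514 = 11.4749
cinema ticket: 30.0 × (22.51/15.42) = 30.0 × 1.459792 = 43.7938
natural gas: 28.5 × (0.39/0.29) = 28.5 × 1.344828 = 38.3276
Index = Σ wᵢ·(p₁ᵢ/p₀ᵢ) = 4.6140 + 14.8598 + 9.3315 + 11.4749 + 43.7938 + 38.3276 = 122.4014

122.4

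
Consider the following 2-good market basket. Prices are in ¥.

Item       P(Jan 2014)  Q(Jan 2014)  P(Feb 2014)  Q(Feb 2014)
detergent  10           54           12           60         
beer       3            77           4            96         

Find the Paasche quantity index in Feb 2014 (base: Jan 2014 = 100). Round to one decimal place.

Paasche quantity index uses current-period prices as weights.
ΣP(Feb 2014)·Q(Feb 2014) = 12×60 + 4×96 = 720 + 384 = 1104
ΣP(Feb 2014)·Q(Jan 2014) = 12×54 + 4×77 = 648 + 308 = 956
Index = 1104 / 956 × 100 = 115.4812

115.5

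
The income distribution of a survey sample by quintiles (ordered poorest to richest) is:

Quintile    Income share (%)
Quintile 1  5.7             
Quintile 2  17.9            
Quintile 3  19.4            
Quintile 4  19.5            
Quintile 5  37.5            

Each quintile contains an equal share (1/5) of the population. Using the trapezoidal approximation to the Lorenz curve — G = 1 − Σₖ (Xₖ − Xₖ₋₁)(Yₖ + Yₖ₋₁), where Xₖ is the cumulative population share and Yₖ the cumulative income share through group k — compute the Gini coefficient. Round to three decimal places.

0.261

Cumulative income shares Yₖ: 0.0570, 0.2360, 0.4300, 0.6250, 1.0000
Σ (Xₖ−Xₖ₋₁)(Yₖ+Yₖ₋₁) = (1/5)(0.0570+0.0000) + (1/5)(0.2360+0.0570) + (1/5)(0.4300+0.2360) + (1/5)(0.6250+0.4300) + (1/5)(1.0000+0.6250)
  = 0.0114 + 0.0586 + 0.1332 + 0.2110 + 0.3250 = 0.7392
G = 1 − 0.7392 = 0.2608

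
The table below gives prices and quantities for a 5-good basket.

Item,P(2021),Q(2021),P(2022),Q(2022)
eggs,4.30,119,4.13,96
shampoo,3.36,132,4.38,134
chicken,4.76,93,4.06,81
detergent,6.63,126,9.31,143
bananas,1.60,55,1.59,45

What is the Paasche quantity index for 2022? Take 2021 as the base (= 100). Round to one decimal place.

Paasche quantity index uses current-period prices as weights.
ΣP(2022)·Q(2022) = 4.13×96 + 4.38×134 + 4.06×81 + 9.31×143 + 1.59×45 = 396.48 + 586.92 + 328.86 + 1331.33 + 71.55 = 2715.14
ΣP(2022)·Q(2021) = 4.13×119 + 4.38×132 + 4.06×93 + 9.31×126 + 1.59×55 = 491.47 + 578.16 + 377.58 + 1173.06 + 87.45 = 2707.72
Index = 2715.14 / 2707.72 × 100 = 100.2740

100.3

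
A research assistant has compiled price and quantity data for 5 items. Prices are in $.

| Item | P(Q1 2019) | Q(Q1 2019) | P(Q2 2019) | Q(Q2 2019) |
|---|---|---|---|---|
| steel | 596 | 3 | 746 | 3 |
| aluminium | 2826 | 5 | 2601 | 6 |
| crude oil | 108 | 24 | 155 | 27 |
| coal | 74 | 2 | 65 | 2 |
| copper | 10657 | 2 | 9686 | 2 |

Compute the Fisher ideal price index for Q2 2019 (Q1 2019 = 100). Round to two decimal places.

Laspeyres component (base-period weights):
ΣP(Q2 2019)Q(Q1 2019) = 746×3 + 2601×5 + 155×24 + 65×2 + 9686×2 = 2238 + 13005 + 3720 + 130 + 19372 = 38465
ΣP(Q1 2019)Q(Q1 2019) = 596×3 + 2826×5 + 108×24 + 74×2 + 10657×2 = 1788 + 14130 + 2592 + 148 + 21314 = 39972
L = 38465 / 39972 × 100 = 96.2299
Paasche component (current-period weights):
ΣP(Q2 2019)Q(Q2 2019) = 746×3 + 2601×6 + 155×27 + 65×2 + 9686×2 = 2238 + 15606 + 4185 + 130 + 19372 = 41531
ΣP(Q1 2019)Q(Q2 2019) = 596×3 + 2826×6 + 108×27 + 74×2 + 10657×2 = 1788 + 16956 + 2916 + 148 + 21314 = 43122
P = 41531 / 43122 × 100 = 96.3105
Fisher = √(L × P) = √(96.2299 × 96.3105) = 96.2702

96.27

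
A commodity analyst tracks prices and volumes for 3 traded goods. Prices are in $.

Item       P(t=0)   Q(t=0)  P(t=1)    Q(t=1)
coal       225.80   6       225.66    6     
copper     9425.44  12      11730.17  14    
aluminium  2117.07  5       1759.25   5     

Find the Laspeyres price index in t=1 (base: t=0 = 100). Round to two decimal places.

120.69

Laspeyres price index uses base-period quantities as weights.
ΣP(t=1)·Q(t=0) = 225.66×6 + 11730.17×12 + 1759.25×5 = 1353.96 + 140762.04 + 8796.25 = 150912.25
ΣP(t=0)·Q(t=0) = 225.80×6 + 9425.44×12 + 2117.07×5 = 1354.8 + 113105.28 + 10585.35 = 125045.43
Index = 150912.25 / 125045.43 × 100 = 120.6859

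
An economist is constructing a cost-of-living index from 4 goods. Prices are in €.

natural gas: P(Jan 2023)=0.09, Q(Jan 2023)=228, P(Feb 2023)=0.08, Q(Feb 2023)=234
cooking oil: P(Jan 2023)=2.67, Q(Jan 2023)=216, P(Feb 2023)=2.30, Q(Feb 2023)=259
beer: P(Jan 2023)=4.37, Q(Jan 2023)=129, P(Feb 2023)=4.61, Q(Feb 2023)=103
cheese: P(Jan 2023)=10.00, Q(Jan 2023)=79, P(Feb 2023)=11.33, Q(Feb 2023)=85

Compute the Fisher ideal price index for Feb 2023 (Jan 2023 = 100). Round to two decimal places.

Laspeyres component (base-period weights):
ΣP(Feb 2023)Q(Jan 2023) = 0.08×228 + 2.30×216 + 4.61×129 + 11.33×79 = 18.24 + 496.8 + 594.69 + 895.07 = 2004.8
ΣP(Jan 2023)Q(Jan 2023) = 0.09×228 + 2.67×216 + 4.37×129 + 10.00×79 = 20.52 + 576.72 + 563.73 + 790 = 1950.97
L = 2004.8 / 1950.97 × 100 = 102.7591
Paasche component (current-period weights):
ΣP(Feb 2023)Q(Feb 2023) = 0.08×234 + 2.30×259 + 4.61×103 + 11.33×85 = 18.72 + 595.7 + 474.83 + 963.05 = 2052.3
ΣP(Jan 2023)Q(Feb 2023) = 0.09×234 + 2.67×259 + 4.37×103 + 10.00×85 = 21.06 + 691.53 + 450.11 + 850 = 2012.7
P = 2052.3 / 2012.7 × 100 = 101.9675
Fisher = √(L × P) = √(102.7591 × 101.9675) = 102.3626

102.36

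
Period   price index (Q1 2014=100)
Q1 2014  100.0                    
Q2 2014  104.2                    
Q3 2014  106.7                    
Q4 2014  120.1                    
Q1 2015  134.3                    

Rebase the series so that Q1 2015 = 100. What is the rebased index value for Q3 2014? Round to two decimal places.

79.45

Rebased(Q3 2014) = 106.7 / 134.3 × 100 = 79.4490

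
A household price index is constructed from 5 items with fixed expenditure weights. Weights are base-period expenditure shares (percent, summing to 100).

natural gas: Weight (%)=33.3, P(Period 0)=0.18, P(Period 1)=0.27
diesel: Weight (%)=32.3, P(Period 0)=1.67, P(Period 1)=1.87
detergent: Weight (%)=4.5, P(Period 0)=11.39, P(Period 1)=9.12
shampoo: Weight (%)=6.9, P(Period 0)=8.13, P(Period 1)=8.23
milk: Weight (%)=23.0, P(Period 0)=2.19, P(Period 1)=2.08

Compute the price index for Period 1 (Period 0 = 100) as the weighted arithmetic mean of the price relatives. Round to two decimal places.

natural gas: 33.3 × (0.27/0.18) = 33.3 × 1.500000 = 49.9500
diesel: 32.3 × (1.87/1.67) = 32.3 × 1.119760 = 36.1683
detergent: 4.5 × (9.12/11.39) = 4.5 × 0.800702 = 3.6032
shampoo: 6.9 × (8.23/8.13) = 6.9 × 1.012300 = 6.9849
milk: 23.0 × (2.08/2.19) = 23.0 × 0.949772 = 21.8447
Index = Σ wᵢ·(p₁ᵢ/p₀ᵢ) = 49.9500 + 36.1683 + 3.6032 + 6.9849 + 21.8447 = 118.5510

118.55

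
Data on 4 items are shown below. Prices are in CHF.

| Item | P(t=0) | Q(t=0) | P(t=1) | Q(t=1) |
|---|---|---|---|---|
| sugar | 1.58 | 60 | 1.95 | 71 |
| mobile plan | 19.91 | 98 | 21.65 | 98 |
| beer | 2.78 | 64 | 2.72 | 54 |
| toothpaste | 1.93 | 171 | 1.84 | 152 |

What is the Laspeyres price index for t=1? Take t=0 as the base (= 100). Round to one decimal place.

106.8

Laspeyres price index uses base-period quantities as weights.
ΣP(t=1)·Q(t=0) = 1.95×60 + 21.65×98 + 2.72×64 + 1.84×171 = 117 + 2121.7 + 174.08 + 314.64 = 2727.42
ΣP(t=0)·Q(t=0) = 1.58×60 + 19.91×98 + 2.78×64 + 1.93×171 = 94.8 + 1951.18 + 177.92 + 330.03 = 2553.93
Index = 2727.42 / 2553.93 × 100 = 106.7931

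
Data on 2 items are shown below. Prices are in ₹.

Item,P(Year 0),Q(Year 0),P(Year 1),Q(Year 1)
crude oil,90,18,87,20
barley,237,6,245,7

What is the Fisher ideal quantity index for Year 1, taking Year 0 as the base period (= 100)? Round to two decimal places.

113.75

Laspeyres component (base-period weights):
ΣP(Year 0)Q(Year 1) = 90×20 + 237×7 = 1800 + 1659 = 3459
ΣP(Year 0)Q(Year 0) = 90×18 + 237×6 = 1620 + 1422 = 3042
L = 3459 / 3042 × 100 = 113.7081
Paasche component (current-period weights):
ΣP(Year 1)Q(Year 1) = 87×20 + 245×7 = 1740 + 1715 = 3455
ΣP(Year 1)Q(Year 0) = 87×18 + 245×6 = 1566 + 1470 = 3036
P = 3455 / 3036 × 100 = 113.8011
Fisher = √(L × P) = √(113.7081 × 113.8011) = 113.7546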